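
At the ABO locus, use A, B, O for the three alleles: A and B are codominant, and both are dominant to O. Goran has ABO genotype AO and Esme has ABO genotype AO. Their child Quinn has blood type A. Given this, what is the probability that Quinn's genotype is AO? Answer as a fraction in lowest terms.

2/3

Cross AO × AO → 1/4 AA, 1/2 AO, 1/4 OO.
Type-A genotypes among offspring: AA (1/4), AO (1/2); total 3/4.
P(AO | type A) = (1/2) / (3/4) = 2/3.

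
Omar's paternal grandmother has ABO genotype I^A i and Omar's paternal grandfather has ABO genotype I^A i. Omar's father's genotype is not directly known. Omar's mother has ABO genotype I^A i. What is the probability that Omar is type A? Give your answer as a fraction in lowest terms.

Omar's father's ABO genotype from I^A i × I^A i: 1/4 I^A I^A, 1/2 I^A i, 1/4 i i.
Crossing each possibility with the mother I^A i and summing P(type A): 1/4·1 + 1/2·3/4 + 1/4·1/2 = 3/4.

3/4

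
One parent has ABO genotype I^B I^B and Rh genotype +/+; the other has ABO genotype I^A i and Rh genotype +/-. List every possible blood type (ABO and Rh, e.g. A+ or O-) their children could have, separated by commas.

B+, AB+

Gametes from I^B I^B × I^A i give offspring ABO genotypes I^A I^B, I^B i, i.e. phenotypes B, AB.
Rh cross +/+ × +/- → phenotypes Rh+.
Combining independently: B+, AB+.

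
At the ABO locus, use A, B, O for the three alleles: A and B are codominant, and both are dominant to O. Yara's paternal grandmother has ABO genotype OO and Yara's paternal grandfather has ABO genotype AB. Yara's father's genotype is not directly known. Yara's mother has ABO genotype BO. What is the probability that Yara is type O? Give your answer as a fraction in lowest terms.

Yara's father's ABO genotype from OO × AB: 1/2 AO, 1/2 BO.
Crossing each possibility with the mother BO and summing P(type O): 1/2·1/4 + 1/2·1/4 = 1/4.

1/4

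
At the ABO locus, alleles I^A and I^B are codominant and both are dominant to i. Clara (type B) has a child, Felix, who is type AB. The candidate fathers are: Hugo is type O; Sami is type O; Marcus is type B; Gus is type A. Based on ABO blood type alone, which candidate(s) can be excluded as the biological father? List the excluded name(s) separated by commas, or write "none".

A candidate is excluded only if no genotype consistent with his phenotype could produce a type AB child with a type B mother.
Hugo (type O): no genotype consistent with that phenotype can produce a type-AB child with a type-B mother.
Sami (type O): no genotype consistent with that phenotype can produce a type-AB child with a type-B mother.
Marcus (type B): no genotype consistent with that phenotype can produce a type-AB child with a type-B mother.

Hugo, Sami, Marcus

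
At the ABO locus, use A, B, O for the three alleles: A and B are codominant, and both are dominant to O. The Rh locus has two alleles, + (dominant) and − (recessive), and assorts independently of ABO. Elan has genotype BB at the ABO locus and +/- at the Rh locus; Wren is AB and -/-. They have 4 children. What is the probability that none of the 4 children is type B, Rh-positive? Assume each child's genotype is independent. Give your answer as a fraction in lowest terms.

81/256

ABO cross BB × AB → 1/2 B, 1/2 AB.
Rh cross +/- × -/- → 1/2 Rh+, 1/2 Rh-; so P(type B, Rh-positive) = 1/2 × 1/2 = 1/4 per child.
P(not type B, Rh-positive) = 3/4 for one child; (3/4)^4 = 81/256.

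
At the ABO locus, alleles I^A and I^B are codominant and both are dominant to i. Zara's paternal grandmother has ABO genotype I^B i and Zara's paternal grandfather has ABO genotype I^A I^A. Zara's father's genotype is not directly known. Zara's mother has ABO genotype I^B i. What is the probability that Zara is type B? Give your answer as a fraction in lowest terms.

3/8

Zara's father's ABO genotype from I^B i × I^A I^A: 1/2 I^A I^B, 1/2 I^A i.
Crossing each possibility with the mother I^B i and summing P(type B): 1/2·1/2 + 1/2·1/4 = 3/8.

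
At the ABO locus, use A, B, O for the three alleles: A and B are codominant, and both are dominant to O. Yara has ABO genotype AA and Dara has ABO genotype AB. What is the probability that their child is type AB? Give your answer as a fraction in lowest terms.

1/2

ABO cross AA × AB → offspring phenotypes: 1/2 A, 1/2 AB.
So P(type AB) = 1/2.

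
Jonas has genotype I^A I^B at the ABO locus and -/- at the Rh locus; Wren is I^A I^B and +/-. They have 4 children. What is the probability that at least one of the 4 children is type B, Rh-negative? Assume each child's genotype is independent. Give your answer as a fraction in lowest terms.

ABO cross I^A I^B × I^A I^B → 1/4 A, 1/4 B, 1/2 AB.
Rh cross -/- × +/- → 1/2 Rh+, 1/2 Rh-; so P(type B, Rh-negative) = 1/4 × 1/2 = 1/8 per child.
P(none) = (7/8)^4 = 2401/4096; P(at least one) = 1 − 2401/4096 = 1695/4096.

1695/4096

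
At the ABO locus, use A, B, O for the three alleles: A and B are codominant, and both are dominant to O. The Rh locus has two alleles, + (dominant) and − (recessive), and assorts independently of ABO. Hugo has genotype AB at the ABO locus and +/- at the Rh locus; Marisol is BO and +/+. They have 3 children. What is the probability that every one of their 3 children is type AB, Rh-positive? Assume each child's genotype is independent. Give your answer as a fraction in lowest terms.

ABO cross AB × BO → 1/4 A, 1/2 B, 1/4 AB.
Rh cross +/- × +/+ → 1 Rh+; so P(type AB, Rh-positive) = 1/4 × 1 = 1/4 per child.
All 3 independent: (1/4)^3 = 1/64.

1/64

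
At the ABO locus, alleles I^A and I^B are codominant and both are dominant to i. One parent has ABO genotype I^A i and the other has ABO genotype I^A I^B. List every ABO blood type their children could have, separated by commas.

A, B, AB

Gametes from I^A i × I^A I^B give offspring ABO genotypes I^A I^A, I^A I^B, I^A i, I^B i, i.e. phenotypes A, B, AB.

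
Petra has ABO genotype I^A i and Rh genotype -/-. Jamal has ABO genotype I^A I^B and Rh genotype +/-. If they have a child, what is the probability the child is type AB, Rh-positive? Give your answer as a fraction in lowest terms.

1/8

ABO cross I^A i × I^A I^B → offspring phenotypes: 1/2 A, 1/4 B, 1/4 AB.
Rh cross -/- × +/- → 1/2 Rh+, 1/2 Rh-.
Independent loci: P(type AB, Rh-positive) = 1/4 × 1/2 = 1/8.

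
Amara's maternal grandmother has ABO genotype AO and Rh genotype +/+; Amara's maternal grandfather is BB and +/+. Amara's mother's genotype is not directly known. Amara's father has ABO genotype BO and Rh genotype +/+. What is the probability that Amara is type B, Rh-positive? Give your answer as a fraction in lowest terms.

Amara's mother's ABO genotype from AO × BB: 1/2 AB, 1/2 BO.
Crossing each possibility with the father BO and summing P(type B): 1/2·1/2 + 1/2·3/4 = 5/8.
Similarly for Rh via the mother's Rh distribution: P(Rh+) = 1.
Independent loci: 5/8 × 1 = 5/8.

5/8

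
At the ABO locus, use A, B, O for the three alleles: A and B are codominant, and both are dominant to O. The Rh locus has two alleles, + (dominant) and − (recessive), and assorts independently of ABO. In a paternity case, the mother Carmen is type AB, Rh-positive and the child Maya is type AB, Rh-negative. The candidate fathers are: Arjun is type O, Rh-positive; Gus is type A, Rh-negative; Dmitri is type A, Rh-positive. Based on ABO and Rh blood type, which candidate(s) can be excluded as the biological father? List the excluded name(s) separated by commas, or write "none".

Arjun

A candidate is excluded only if no genotype consistent with his phenotype could produce a type AB, Rh-negative child with a type AB, Rh-positive mother.
Arjun (type O, Rh+): no genotype consistent with that phenotype can produce a type-AB Rh- child with a type-AB mother.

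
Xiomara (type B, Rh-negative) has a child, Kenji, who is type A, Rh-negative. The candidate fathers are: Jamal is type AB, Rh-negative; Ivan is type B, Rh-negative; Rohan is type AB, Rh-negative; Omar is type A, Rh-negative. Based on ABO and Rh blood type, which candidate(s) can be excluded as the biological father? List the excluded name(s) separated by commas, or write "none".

A candidate is excluded only if no genotype consistent with his phenotype could produce a type A, Rh-negative child with a type B, Rh-negative mother.
Ivan (type B, Rh-): no genotype consistent with that phenotype can produce a type-A Rh- child with a type-B mother.

Ivan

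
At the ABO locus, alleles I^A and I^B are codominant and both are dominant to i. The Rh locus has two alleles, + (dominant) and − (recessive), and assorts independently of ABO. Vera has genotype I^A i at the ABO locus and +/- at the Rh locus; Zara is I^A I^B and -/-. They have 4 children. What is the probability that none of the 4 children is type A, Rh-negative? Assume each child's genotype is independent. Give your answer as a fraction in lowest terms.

ABO cross I^A i × I^A I^B → 1/2 A, 1/4 B, 1/4 AB.
Rh cross +/- × -/- → 1/2 Rh+, 1/2 Rh-; so P(type A, Rh-negative) = 1/2 × 1/2 = 1/4 per child.
P(not type A, Rh-negative) = 3/4 for one child; (3/4)^4 = 81/256.

81/256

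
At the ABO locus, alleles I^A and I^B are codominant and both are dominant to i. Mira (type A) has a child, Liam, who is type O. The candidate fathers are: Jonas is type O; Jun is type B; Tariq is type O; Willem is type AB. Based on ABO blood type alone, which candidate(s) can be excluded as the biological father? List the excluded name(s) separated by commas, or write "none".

Willem

A candidate is excluded only if no genotype consistent with his phenotype could produce a type O child with a type A mother.
Willem (type AB): no genotype consistent with that phenotype can produce a type-O child with a type-A mother.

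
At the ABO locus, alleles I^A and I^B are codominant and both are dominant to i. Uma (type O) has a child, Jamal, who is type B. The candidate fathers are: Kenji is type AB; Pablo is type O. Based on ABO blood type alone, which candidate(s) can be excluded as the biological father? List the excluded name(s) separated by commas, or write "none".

A candidate is excluded only if no genotype consistent with his phenotype could produce a type B child with a type O mother.
Pablo (type O): no genotype consistent with that phenotype can produce a type-B child with a type-O mother.

Pablo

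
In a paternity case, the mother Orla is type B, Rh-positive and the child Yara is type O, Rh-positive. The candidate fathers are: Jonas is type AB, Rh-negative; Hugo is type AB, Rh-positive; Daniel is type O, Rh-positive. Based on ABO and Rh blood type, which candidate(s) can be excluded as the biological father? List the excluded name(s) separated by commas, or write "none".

A candidate is excluded only if no genotype consistent with his phenotype could produce a type O, Rh-positive child with a type B, Rh-positive mother.
Jonas (type AB, Rh-): no genotype consistent with that phenotype can produce a type-O Rh+ child with a type-B mother.
Hugo (type AB, Rh+): no genotype consistent with that phenotype can produce a type-O Rh+ child with a type-B mother.

Jonas, Hugo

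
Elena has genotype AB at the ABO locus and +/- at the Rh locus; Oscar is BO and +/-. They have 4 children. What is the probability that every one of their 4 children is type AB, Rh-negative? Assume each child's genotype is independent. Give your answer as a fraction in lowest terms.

ABO cross AB × BO → 1/4 A, 1/2 B, 1/4 AB.
Rh cross +/- × +/- → 3/4 Rh+, 1/4 Rh-; so P(type AB, Rh-negative) = 1/4 × 1/4 = 1/16 per child.
All 4 independent: (1/16)^4 = 1/65536.

1/65536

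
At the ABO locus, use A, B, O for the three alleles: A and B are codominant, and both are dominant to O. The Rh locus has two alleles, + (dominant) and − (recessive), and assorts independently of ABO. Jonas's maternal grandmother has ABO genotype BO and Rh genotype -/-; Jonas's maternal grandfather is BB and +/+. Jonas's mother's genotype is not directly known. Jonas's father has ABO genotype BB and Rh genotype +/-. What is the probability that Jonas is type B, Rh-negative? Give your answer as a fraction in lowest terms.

1/4

Jonas's mother's ABO genotype from BO × BB: 1/2 BB, 1/2 BO.
Crossing each possibility with the father BB and summing P(type B): 1/2·1 + 1/2·1 = 1.
Similarly for Rh via the mother's Rh distribution: P(Rh-) = 1/4.
Independent loci: 1 × 1/4 = 1/4.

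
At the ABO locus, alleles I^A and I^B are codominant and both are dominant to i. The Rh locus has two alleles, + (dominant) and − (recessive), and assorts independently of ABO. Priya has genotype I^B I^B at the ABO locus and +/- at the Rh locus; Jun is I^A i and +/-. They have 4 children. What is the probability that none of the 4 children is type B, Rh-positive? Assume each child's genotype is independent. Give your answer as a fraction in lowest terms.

625/4096

ABO cross I^B I^B × I^A i → 1/2 B, 1/2 AB.
Rh cross +/- × +/- → 3/4 Rh+, 1/4 Rh-; so P(type B, Rh-positive) = 1/2 × 3/4 = 3/8 per child.
P(not type B, Rh-positive) = 5/8 for one child; (5/8)^4 = 625/4096.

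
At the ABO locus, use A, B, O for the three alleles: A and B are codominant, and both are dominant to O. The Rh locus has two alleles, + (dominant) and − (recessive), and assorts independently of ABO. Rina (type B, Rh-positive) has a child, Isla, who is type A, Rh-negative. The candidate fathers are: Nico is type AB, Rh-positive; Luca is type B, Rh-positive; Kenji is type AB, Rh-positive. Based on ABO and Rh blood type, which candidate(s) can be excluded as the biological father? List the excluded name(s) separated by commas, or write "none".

A candidate is excluded only if no genotype consistent with his phenotype could produce a type A, Rh-negative child with a type B, Rh-positive mother.
Luca (type B, Rh+): no genotype consistent with that phenotype can produce a type-A Rh- child with a type-B mother.

Luca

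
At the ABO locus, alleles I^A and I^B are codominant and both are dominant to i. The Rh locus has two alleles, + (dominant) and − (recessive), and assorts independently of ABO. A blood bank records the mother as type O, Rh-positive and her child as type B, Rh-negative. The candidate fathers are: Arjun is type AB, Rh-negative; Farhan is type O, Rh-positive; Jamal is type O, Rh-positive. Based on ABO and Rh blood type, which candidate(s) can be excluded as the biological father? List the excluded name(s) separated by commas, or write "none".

A candidate is excluded only if no genotype consistent with his phenotype could produce a type B, Rh-negative child with a type O, Rh-positive mother.
Farhan (type O, Rh+): no genotype consistent with that phenotype can produce a type-B Rh- child with a type-O mother.
Jamal (type O, Rh+): no genotype consistent with that phenotype can produce a type-B Rh- child with a type-O mother.

Farhan, Jamal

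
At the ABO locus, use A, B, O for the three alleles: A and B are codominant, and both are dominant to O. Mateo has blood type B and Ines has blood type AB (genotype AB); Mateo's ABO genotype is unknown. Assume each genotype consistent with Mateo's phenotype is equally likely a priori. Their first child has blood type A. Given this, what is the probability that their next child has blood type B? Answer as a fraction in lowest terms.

1/2

Possible genotypes: Mateo ∈ {BB, BO}; Ines ∈ {AB}.
Weight each parental genotype pair by prior × P(type-A child):
  BO × AB: posterior weight 1; P(next child type B) = 1/2.
Weighted sum = 1/2.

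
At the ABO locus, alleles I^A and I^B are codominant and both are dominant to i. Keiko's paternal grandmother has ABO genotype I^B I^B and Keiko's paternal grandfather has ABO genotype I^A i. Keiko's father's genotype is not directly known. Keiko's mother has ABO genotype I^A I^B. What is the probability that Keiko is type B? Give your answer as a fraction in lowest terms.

Keiko's father's ABO genotype from I^B I^B × I^A i: 1/2 I^A I^B, 1/2 I^B i.
Crossing each possibility with the mother I^A I^B and summing P(type B): 1/2·1/4 + 1/2·1/2 = 3/8.

3/8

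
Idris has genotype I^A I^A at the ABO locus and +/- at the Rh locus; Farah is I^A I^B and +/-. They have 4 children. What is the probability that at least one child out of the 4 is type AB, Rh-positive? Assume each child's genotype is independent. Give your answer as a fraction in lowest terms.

3471/4096

ABO cross I^A I^A × I^A I^B → 1/2 A, 1/2 AB.
Rh cross +/- × +/- → 3/4 Rh+, 1/4 Rh-; so P(type AB, Rh-positive) = 1/2 × 3/4 = 3/8 per child.
P(none) = (5/8)^4 = 625/4096; P(at least one) = 1 − 625/4096 = 3471/4096.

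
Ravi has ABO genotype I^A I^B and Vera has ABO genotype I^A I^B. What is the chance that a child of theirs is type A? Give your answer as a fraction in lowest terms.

1/4

ABO cross I^A I^B × I^A I^B → offspring phenotypes: 1/4 A, 1/4 B, 1/2 AB.
So P(type A) = 1/4.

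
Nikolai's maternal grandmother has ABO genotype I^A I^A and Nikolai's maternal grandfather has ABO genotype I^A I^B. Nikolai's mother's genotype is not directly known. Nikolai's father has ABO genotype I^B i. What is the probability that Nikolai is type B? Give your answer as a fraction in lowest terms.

Nikolai's mother's ABO genotype from I^A I^A × I^A I^B: 1/2 I^A I^A, 1/2 I^A I^B.
Crossing each possibility with the father I^B i and summing P(type B): 1/2·0 + 1/2·1/2 = 1/4.

1/4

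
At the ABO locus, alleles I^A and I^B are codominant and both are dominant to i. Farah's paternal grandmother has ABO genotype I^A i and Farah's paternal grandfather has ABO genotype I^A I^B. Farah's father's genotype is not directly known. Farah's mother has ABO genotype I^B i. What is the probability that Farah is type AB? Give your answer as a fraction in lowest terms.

Farah's father's ABO genotype from I^A i × I^A I^B: 1/4 I^A I^A, 1/4 I^A I^B, 1/4 I^A i, 1/4 I^B i.
Crossing each possibility with the mother I^B i and summing P(type AB): 1/4·1/2 + 1/4·1/4 + 1/4·1/4 + 1/4·0 = 1/4.

1/4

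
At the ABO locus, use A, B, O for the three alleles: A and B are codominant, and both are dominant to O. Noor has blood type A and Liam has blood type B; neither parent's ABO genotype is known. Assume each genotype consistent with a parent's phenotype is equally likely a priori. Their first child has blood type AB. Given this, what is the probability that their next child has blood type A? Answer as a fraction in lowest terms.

5/36

Possible genotypes: Noor ∈ {AA, AO}; Liam ∈ {BB, BO}.
Weight each parental genotype pair by prior × P(type-AB child):
  AA × BB: posterior weight 4/9; P(next child type A) = 0.
  AA × BO: posterior weight 2/9; P(next child type A) = 1/2.
  AO × BB: posterior weight 2/9; P(next child type A) = 0.
  AO × BO: posterior weight 1/9; P(next child type A) = 1/4.
Weighted sum = 5/36.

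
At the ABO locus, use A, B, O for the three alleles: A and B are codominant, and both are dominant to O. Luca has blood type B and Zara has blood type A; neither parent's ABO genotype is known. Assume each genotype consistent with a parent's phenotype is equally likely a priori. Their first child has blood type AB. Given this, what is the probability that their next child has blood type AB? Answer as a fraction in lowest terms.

25/36

Possible genotypes: Luca ∈ {BB, BO}; Zara ∈ {AA, AO}.
Weight each parental genotype pair by prior × P(type-AB child):
  BB × AA: posterior weight 4/9; P(next child type AB) = 1.
  BB × AO: posterior weight 2/9; P(next child type AB) = 1/2.
  BO × AA: posterior weight 2/9; P(next child type AB) = 1/2.
  BO × AO: posterior weight 1/9; P(next child type AB) = 1/4.
Weighted sum = 25/36.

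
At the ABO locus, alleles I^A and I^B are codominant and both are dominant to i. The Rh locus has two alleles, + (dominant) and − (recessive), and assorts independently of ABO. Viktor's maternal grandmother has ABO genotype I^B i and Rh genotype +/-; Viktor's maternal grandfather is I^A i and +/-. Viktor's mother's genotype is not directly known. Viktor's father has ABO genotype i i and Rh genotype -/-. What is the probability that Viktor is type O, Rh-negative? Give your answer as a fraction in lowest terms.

1/4

Viktor's mother's ABO genotype from I^B i × I^A i: 1/4 I^A I^B, 1/4 I^A i, 1/4 I^B i, 1/4 i i.
Crossing each possibility with the father i i and summing P(type O): 1/4·0 + 1/4·1/2 + 1/4·1/2 + 1/4·1 = 1/2.
Similarly for Rh via the mother's Rh distribution: P(Rh-) = 1/2.
Independent loci: 1/2 × 1/2 = 1/4.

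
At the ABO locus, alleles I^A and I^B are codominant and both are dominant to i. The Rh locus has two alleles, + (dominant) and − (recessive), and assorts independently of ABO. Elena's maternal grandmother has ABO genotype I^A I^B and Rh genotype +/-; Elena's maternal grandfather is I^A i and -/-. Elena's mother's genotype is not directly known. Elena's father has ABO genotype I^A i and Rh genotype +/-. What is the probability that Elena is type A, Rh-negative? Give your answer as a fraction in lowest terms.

Elena's mother's ABO genotype from I^A I^B × I^A i: 1/4 I^A I^A, 1/4 I^A I^B, 1/4 I^A i, 1/4 I^B i.
Crossing each possibility with the father I^A i and summing P(type A): 1/4·1 + 1/4·1/2 + 1/4·3/4 + 1/4·1/4 = 5/8.
Similarly for Rh via the mother's Rh distribution: P(Rh-) = 3/8.
Independent loci: 5/8 × 3/8 = 15/64.

15/64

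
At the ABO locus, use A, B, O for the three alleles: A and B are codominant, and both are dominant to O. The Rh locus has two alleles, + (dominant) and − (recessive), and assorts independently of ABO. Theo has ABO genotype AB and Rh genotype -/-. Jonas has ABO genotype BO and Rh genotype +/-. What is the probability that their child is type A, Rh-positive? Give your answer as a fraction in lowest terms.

ABO cross AB × BO → offspring phenotypes: 1/4 A, 1/2 B, 1/4 AB.
Rh cross -/- × +/- → 1/2 Rh+, 1/2 Rh-.
Independent loci: P(type A, Rh-positive) = 1/4 × 1/2 = 1/8.

1/8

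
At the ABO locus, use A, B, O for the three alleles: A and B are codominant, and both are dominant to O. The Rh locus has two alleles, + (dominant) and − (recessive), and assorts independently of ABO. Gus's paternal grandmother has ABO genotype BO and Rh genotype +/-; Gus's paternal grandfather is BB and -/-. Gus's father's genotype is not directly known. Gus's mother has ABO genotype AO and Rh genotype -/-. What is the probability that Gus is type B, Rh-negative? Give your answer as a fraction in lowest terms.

Gus's father's ABO genotype from BO × BB: 1/2 BB, 1/2 BO.
Crossing each possibility with the mother AO and summing P(type B): 1/2·1/2 + 1/2·1/4 = 3/8.
Similarly for Rh via the father's Rh distribution: P(Rh-) = 3/4.
Independent loci: 3/8 × 3/4 = 9/32.

9/32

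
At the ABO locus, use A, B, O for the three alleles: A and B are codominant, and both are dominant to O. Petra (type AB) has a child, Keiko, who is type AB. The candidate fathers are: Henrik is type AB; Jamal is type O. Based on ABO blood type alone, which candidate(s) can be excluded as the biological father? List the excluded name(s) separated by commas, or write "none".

A candidate is excluded only if no genotype consistent with his phenotype could produce a type AB child with a type AB mother.
Jamal (type O): no genotype consistent with that phenotype can produce a type-AB child with a type-AB mother.

Jamal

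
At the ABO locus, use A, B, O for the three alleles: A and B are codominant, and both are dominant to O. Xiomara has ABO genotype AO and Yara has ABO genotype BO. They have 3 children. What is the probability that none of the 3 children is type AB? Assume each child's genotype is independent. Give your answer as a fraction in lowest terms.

ABO cross AO × BO → 1/4 O, 1/4 A, 1/4 B, 1/4 AB.
So P(type AB) = 1/4 per child.
P(not type AB) = 3/4 for one child; (3/4)^3 = 27/64.

27/64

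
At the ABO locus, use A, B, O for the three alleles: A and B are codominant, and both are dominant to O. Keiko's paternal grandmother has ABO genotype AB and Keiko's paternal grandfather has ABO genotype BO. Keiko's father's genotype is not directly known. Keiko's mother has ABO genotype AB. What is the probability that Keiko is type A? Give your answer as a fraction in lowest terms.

Keiko's father's ABO genotype from AB × BO: 1/4 AB, 1/4 AO, 1/4 BB, 1/4 BO.
Crossing each possibility with the mother AB and summing P(type A): 1/4·1/4 + 1/4·1/2 + 1/4·0 + 1/4·1/4 = 1/4.

1/4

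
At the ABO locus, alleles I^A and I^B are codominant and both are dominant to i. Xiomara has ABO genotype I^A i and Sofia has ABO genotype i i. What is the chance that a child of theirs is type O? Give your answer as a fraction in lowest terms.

1/2

ABO cross I^A i × i i → offspring phenotypes: 1/2 O, 1/2 A.
So P(type O) = 1/2.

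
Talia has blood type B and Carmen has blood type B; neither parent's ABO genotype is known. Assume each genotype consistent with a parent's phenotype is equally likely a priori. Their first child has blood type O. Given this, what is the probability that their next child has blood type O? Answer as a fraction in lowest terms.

1/4

Possible genotypes: Talia ∈ {I^B I^B, I^B i}; Carmen ∈ {I^B I^B, I^B i}.
Weight each parental genotype pair by prior × P(type-O child):
  I^B i × I^B i: posterior weight 1; P(next child type O) = 1/4.
Weighted sum = 1/4.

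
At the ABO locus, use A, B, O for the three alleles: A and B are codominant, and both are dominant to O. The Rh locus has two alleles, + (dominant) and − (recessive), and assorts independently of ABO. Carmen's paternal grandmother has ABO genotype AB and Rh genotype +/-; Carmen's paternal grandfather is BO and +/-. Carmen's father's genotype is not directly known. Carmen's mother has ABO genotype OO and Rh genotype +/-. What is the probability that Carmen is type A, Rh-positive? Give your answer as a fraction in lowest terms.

3/16

Carmen's father's ABO genotype from AB × BO: 1/4 AB, 1/4 AO, 1/4 BB, 1/4 BO.
Crossing each possibility with the mother OO and summing P(type A): 1/4·1/2 + 1/4·1/2 + 1/4·0 + 1/4·0 = 1/4.
Similarly for Rh via the father's Rh distribution: P(Rh+) = 3/4.
Independent loci: 1/4 × 3/4 = 3/16.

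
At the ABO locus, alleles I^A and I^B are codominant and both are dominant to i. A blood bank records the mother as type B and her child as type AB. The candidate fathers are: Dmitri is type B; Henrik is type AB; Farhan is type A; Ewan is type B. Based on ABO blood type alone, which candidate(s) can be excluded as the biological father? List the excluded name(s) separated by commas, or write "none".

A candidate is excluded only if no genotype consistent with his phenotype could produce a type AB child with a type B mother.
Dmitri (type B): no genotype consistent with that phenotype can produce a type-AB child with a type-B mother.
Ewan (type B): no genotype consistent with that phenotype can produce a type-AB child with a type-B mother.

Dmitri, Ewan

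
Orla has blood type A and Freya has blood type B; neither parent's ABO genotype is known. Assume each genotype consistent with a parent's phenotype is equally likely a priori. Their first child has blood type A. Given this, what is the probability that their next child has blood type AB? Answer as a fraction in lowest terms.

Possible genotypes: Orla ∈ {I^A I^A, I^A i}; Freya ∈ {I^B I^B, I^B i}.
Weight each parental genotype pair by prior × P(type-A child):
  I^A I^A × I^B i: posterior weight 2/3; P(next child type AB) = 1/2.
  I^A i × I^B i: posterior weight 1/3; P(next child type AB) = 1/4.
Weighted sum = 5/12.

5/12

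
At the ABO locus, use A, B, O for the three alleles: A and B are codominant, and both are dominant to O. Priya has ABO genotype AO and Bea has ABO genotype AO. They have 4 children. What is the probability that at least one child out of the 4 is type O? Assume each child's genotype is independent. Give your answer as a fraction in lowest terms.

ABO cross AO × AO → 1/4 O, 3/4 A.
So P(type O) = 1/4 per child.
P(none) = (3/4)^4 = 81/256; P(at least one) = 1 − 81/256 = 175/256.

175/256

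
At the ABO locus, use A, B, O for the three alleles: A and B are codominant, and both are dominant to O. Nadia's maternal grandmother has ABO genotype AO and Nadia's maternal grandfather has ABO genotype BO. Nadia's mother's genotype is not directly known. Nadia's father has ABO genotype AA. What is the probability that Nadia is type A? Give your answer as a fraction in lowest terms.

3/4

Nadia's mother's ABO genotype from AO × BO: 1/4 AB, 1/4 AO, 1/4 BO, 1/4 OO.
Crossing each possibility with the father AA and summing P(type A): 1/4·1/2 + 1/4·1 + 1/4·1/2 + 1/4·1 = 3/4.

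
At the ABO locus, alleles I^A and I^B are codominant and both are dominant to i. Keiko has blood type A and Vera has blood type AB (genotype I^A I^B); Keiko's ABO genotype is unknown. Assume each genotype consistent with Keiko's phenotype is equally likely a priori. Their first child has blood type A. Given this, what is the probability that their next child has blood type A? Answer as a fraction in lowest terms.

1/2

Possible genotypes: Keiko ∈ {I^A I^A, I^A i}; Vera ∈ {I^A I^B}.
Weight each parental genotype pair by prior × P(type-A child):
  I^A I^A × I^A I^B: posterior weight 1/2; P(next child type A) = 1/2.
  I^A i × I^A I^B: posterior weight 1/2; P(next child type A) = 1/2.
Weighted sum = 1/2.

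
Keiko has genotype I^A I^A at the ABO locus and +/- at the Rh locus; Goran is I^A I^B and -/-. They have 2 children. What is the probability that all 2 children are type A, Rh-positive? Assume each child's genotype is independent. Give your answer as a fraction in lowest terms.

ABO cross I^A I^A × I^A I^B → 1/2 A, 1/2 AB.
Rh cross +/- × -/- → 1/2 Rh+, 1/2 Rh-; so P(type A, Rh-positive) = 1/2 × 1/2 = 1/4 per child.
All 2 independent: (1/4)^2 = 1/16.

1/16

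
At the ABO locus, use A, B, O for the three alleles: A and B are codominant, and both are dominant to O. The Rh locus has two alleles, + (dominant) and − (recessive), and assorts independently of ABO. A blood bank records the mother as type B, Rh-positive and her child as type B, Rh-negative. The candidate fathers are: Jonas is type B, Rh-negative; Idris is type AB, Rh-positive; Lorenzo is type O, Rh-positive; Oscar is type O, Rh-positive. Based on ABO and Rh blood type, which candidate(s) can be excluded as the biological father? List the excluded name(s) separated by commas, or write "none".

none

A candidate is excluded only if no genotype consistent with his phenotype could produce a type B, Rh-negative child with a type B, Rh-positive mother.
Every candidate has at least one consistent genotype combination, so none can be excluded.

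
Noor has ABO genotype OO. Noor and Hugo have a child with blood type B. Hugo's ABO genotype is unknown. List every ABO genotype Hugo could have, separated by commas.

For each candidate genotype of Hugo, check whether crossing it with OO can produce every observed child phenotype.
  AA → possible child types {A} ✗
  AB → possible child types {A, B} ✓
  AO → possible child types {O, A} ✗
  BB → possible child types {B} ✓
  BO → possible child types {O, B} ✓
  OO → possible child types {O} ✗

AB, BB, BO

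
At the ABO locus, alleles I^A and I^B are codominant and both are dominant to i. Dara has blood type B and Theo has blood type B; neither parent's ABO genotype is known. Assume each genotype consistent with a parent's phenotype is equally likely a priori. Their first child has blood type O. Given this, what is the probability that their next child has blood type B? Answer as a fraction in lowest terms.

3/4

Possible genotypes: Dara ∈ {I^B I^B, I^B i}; Theo ∈ {I^B I^B, I^B i}.
Weight each parental genotype pair by prior × P(type-O child):
  I^B i × I^B i: posterior weight 1; P(next child type B) = 3/4.
Weighted sum = 3/4.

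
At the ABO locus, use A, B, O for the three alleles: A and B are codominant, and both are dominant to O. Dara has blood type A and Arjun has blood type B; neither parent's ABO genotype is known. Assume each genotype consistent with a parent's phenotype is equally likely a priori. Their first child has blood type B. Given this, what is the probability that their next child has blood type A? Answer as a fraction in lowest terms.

1/12

Possible genotypes: Dara ∈ {AA, AO}; Arjun ∈ {BB, BO}.
Weight each parental genotype pair by prior × P(type-B child):
  AO × BB: posterior weight 2/3; P(next child type A) = 0.
  AO × BO: posterior weight 1/3; P(next child type A) = 1/4.
Weighted sum = 1/12.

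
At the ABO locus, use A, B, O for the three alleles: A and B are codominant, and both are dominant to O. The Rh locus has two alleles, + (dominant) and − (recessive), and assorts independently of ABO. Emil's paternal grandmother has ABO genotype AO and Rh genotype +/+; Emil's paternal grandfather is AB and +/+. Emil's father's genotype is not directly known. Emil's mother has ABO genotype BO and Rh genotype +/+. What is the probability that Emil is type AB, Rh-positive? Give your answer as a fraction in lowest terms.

Emil's father's ABO genotype from AO × AB: 1/4 AA, 1/4 AB, 1/4 AO, 1/4 BO.
Crossing each possibility with the mother BO and summing P(type AB): 1/4·1/2 + 1/4·1/4 + 1/4·1/4 + 1/4·0 = 1/4.
Similarly for Rh via the father's Rh distribution: P(Rh+) = 1.
Independent loci: 1/4 × 1 = 1/4.

1/4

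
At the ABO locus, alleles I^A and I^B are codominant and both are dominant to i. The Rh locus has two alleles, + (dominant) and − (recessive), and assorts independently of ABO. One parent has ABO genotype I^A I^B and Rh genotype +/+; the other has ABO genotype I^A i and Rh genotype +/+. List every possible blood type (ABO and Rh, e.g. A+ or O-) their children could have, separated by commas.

A+, B+, AB+

Gametes from I^A I^B × I^A i give offspring ABO genotypes I^A I^A, I^A I^B, I^A i, I^B i, i.e. phenotypes A, B, AB.
Rh cross +/+ × +/+ → phenotypes Rh+.
Combining independently: A+, B+, AB+.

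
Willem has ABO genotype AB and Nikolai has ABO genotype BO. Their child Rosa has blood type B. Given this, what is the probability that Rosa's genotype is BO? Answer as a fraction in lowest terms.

Cross AB × BO → 1/4 AB, 1/4 AO, 1/4 BB, 1/4 BO.
Type-B genotypes among offspring: BB (1/4), BO (1/4); total 1/2.
P(BO | type B) = (1/4) / (1/2) = 1/2.

1/2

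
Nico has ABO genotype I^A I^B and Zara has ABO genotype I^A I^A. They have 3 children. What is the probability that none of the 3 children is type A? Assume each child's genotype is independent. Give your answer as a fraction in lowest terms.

ABO cross I^A I^B × I^A I^A → 1/2 A, 1/2 AB.
So P(type A) = 1/2 per child.
P(not type A) = 1/2 for one child; (1/2)^3 = 1/8.

1/8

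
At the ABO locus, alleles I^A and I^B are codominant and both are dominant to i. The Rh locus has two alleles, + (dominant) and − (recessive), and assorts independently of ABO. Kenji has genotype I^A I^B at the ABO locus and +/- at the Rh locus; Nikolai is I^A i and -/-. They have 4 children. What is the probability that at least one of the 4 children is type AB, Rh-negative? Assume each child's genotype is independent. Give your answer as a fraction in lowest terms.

1695/4096

ABO cross I^A I^B × I^A i → 1/2 A, 1/4 B, 1/4 AB.
Rh cross +/- × -/- → 1/2 Rh+, 1/2 Rh-; so P(type AB, Rh-negative) = 1/4 × 1/2 = 1/8 per child.
P(none) = (7/8)^4 = 2401/4096; P(at least one) = 1 − 2401/4096 = 1695/4096.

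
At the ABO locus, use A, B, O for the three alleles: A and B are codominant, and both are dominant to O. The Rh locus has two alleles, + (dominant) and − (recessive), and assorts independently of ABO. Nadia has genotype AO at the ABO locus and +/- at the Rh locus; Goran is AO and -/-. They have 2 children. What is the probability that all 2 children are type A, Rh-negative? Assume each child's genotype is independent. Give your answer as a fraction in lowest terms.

9/64

ABO cross AO × AO → 1/4 O, 3/4 A.
Rh cross +/- × -/- → 1/2 Rh+, 1/2 Rh-; so P(type A, Rh-negative) = 3/4 × 1/2 = 3/8 per child.
All 2 independent: (3/8)^2 = 9/64.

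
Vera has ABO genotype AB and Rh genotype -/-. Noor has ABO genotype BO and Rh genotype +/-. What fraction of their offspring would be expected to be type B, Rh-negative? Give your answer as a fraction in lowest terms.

1/4

ABO cross AB × BO → offspring phenotypes: 1/4 A, 1/2 B, 1/4 AB.
Rh cross -/- × +/- → 1/2 Rh+, 1/2 Rh-.
Independent loci: P(type B, Rh-negative) = 1/2 × 1/2 = 1/4.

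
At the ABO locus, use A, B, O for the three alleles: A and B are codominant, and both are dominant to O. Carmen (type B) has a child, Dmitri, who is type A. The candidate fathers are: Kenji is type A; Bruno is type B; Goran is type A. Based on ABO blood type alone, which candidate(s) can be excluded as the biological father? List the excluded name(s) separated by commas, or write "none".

A candidate is excluded only if no genotype consistent with his phenotype could produce a type A child with a type B mother.
Bruno (type B): no genotype consistent with that phenotype can produce a type-A child with a type-B mother.

Bruno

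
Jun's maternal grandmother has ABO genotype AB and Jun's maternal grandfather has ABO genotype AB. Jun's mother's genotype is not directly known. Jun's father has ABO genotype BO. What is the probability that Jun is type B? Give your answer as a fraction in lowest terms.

1/2

Jun's mother's ABO genotype from AB × AB: 1/4 AA, 1/2 AB, 1/4 BB.
Crossing each possibility with the father BO and summing P(type B): 1/4·0 + 1/2·1/2 + 1/4·1 = 1/2.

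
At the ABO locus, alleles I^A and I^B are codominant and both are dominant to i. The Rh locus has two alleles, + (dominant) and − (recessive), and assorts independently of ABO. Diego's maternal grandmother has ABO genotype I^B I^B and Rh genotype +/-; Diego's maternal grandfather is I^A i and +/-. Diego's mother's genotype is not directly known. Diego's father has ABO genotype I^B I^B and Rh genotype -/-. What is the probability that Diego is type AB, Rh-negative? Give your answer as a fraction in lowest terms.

1/8

Diego's mother's ABO genotype from I^B I^B × I^A i: 1/2 I^A I^B, 1/2 I^B i.
Crossing each possibility with the father I^B I^B and summing P(type AB): 1/2·1/2 + 1/2·0 = 1/4.
Similarly for Rh via the mother's Rh distribution: P(Rh-) = 1/2.
Independent loci: 1/4 × 1/2 = 1/8.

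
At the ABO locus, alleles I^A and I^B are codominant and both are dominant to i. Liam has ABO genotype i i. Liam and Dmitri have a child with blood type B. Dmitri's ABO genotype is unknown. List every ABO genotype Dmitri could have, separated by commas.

I^A I^B, I^B I^B, I^B i

For each candidate genotype of Dmitri, check whether crossing it with i i can produce every observed child phenotype.
  I^A I^A → possible child types {A} ✗
  I^A I^B → possible child types {A, B} ✓
  I^A i → possible child types {O, A} ✗
  I^B I^B → possible child types {B} ✓
  I^B i → possible child types {O, B} ✓
  i i → possible child types {O} ✗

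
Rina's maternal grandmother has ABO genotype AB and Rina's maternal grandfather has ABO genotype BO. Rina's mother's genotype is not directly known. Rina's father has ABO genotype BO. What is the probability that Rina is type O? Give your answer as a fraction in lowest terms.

1/8

Rina's mother's ABO genotype from AB × BO: 1/4 AB, 1/4 AO, 1/4 BB, 1/4 BO.
Crossing each possibility with the father BO and summing P(type O): 1/4·0 + 1/4·1/4 + 1/4·0 + 1/4·1/4 = 1/8.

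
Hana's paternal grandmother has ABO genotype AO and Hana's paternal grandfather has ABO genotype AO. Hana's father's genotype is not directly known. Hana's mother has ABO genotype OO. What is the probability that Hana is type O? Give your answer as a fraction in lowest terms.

Hana's father's ABO genotype from AO × AO: 1/4 AA, 1/2 AO, 1/4 OO.
Crossing each possibility with the mother OO and summing P(type O): 1/4·0 + 1/2·1/2 + 1/4·1 = 1/2.

1/2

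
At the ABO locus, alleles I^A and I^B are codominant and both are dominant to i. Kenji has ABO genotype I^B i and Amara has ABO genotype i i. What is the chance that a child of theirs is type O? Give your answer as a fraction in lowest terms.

ABO cross I^B i × i i → offspring phenotypes: 1/2 O, 1/2 B.
So P(type O) = 1/2.

1/2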